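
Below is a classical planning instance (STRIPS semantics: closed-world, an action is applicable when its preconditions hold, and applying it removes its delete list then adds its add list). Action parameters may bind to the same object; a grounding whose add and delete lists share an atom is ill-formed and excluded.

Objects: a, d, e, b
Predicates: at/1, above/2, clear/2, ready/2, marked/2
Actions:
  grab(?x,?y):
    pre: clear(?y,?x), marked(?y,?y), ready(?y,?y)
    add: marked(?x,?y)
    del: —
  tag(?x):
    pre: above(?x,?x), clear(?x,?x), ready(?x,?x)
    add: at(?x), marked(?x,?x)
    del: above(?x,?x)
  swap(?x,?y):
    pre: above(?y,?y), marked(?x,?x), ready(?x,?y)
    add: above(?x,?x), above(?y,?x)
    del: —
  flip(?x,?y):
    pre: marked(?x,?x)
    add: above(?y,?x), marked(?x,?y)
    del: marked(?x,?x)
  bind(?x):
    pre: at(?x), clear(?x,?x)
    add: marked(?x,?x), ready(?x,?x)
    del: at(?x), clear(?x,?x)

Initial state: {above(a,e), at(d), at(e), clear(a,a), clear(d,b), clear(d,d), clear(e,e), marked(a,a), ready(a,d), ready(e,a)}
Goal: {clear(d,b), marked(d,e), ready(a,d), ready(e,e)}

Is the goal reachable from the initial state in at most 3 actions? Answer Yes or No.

Yes

1. bind(d)  →  {above(a,e), at(e), clear(a,a), clear(d,b), clear(e,e), marked(a,a), marked(d,d), ready(a,d), ready(d,d), ready(e,a)}
2. flip(d,e)  →  {above(a,e), above(e,d), at(e), clear(a,a), clear(d,b), clear(e,e), marked(a,a), marked(d,e), ready(a,d), ready(d,d), ready(e,a)}
3. bind(e)  →  {above(a,e), above(e,d), clear(a,a), clear(d,b), marked(a,a), marked(d,e), marked(e,e), ready(a,d), ready(d,d), ready(e,a), ready(e,e)}
optimal plan length = 3; 3 ≤ 3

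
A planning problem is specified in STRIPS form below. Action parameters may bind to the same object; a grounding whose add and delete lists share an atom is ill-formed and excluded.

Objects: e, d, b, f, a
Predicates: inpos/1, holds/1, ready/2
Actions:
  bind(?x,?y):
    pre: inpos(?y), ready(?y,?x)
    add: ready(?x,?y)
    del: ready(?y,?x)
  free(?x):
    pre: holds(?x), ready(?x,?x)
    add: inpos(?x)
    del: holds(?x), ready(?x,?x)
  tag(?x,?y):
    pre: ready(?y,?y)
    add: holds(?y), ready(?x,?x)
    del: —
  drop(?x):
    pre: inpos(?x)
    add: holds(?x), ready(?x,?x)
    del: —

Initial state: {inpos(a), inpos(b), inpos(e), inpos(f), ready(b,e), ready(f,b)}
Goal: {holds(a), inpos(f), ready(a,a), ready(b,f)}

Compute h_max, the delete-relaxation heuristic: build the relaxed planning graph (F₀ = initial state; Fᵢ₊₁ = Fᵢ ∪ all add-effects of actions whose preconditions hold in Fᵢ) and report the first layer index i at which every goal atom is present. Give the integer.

F0 = init (6 atoms)
F1 = F0 ∪ {holds(a), holds(b), holds(e), holds(f), ready(a,a), ready(b,b), ready(b,f), ready(e,b), ready(e,e), ready(f,f)}  (16 atoms)
goal ⊆ F1  ⇒  h_max = 1

1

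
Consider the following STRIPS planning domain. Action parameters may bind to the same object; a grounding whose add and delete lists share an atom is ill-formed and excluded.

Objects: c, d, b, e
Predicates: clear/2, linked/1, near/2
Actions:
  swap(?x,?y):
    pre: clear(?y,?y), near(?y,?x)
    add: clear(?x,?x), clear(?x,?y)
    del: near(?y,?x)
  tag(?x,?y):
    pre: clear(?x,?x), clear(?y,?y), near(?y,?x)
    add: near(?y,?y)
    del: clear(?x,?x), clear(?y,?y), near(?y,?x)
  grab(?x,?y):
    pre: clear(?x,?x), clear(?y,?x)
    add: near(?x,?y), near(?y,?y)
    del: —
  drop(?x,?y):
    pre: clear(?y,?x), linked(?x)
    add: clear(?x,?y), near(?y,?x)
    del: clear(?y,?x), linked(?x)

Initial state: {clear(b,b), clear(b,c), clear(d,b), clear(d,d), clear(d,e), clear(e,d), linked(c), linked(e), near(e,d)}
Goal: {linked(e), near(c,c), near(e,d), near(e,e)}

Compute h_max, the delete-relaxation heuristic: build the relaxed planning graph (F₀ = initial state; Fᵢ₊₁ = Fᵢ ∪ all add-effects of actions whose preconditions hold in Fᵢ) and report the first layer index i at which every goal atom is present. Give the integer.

F0 = init (9 atoms)
F1 = F0 ∪ {clear(c,b), near(b,b), near(b,c), near(b,d), near(d,d), near(d,e), near(e,e)}  (16 atoms)
F2 = F1 ∪ {clear(c,c), clear(e,e), near(c,c)}  (19 atoms)
goal ⊆ F2  ⇒  h_max = 2

2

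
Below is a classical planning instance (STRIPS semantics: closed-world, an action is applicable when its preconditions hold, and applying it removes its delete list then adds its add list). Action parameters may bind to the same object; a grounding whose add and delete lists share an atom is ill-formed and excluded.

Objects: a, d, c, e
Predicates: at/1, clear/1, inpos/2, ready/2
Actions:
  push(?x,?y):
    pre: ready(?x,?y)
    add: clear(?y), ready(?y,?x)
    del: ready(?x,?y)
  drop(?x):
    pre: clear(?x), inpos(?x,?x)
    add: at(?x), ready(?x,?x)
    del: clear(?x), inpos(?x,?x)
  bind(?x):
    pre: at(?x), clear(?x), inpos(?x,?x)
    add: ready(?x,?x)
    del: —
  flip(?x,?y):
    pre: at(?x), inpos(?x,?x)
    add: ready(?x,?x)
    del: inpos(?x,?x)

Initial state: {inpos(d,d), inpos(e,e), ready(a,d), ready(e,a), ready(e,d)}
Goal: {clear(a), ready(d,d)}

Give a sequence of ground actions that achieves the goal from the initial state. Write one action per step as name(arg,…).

1. push(a,d)  →  {clear(d), inpos(d,d), inpos(e,e), ready(d,a), ready(e,a), ready(e,d)}
2. push(d,a)  →  {clear(a), clear(d), inpos(d,d), inpos(e,e), ready(a,d), ready(e,a), ready(e,d)}
3. drop(d)  →  {at(d), clear(a), inpos(e,e), ready(a,d), ready(d,d), ready(e,a), ready(e,d)}

push(a,d); push(d,a); drop(d)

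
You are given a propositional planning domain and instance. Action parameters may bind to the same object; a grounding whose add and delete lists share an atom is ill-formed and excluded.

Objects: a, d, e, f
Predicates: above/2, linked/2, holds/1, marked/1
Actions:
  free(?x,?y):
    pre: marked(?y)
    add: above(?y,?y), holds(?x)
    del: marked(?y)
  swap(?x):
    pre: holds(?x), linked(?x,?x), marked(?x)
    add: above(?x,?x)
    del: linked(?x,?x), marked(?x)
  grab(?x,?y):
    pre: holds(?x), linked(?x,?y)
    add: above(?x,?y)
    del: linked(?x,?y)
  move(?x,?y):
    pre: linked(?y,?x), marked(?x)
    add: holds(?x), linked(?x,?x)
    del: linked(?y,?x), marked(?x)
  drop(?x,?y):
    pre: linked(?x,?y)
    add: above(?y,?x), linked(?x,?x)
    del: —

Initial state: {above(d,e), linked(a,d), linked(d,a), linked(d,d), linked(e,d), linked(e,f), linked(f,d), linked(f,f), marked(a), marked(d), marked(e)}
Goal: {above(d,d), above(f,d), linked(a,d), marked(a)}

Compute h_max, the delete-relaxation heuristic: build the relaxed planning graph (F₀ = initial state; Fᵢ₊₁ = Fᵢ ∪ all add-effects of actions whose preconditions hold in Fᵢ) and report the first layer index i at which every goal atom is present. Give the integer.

F0 = init (11 atoms)
F1 = F0 ∪ {above(a,a), above(a,d), above(d,a), above(d,d), above(d,f), above(e,e), above(f,e), above(f,f), holds(a), holds(d), holds(e), holds(f), linked(a,a), linked(e,e)}  (25 atoms)
F2 = F1 ∪ {above(e,d), above(e,f), above(f,d)}  (28 atoms)
goal ⊆ F2  ⇒  h_max = 2

2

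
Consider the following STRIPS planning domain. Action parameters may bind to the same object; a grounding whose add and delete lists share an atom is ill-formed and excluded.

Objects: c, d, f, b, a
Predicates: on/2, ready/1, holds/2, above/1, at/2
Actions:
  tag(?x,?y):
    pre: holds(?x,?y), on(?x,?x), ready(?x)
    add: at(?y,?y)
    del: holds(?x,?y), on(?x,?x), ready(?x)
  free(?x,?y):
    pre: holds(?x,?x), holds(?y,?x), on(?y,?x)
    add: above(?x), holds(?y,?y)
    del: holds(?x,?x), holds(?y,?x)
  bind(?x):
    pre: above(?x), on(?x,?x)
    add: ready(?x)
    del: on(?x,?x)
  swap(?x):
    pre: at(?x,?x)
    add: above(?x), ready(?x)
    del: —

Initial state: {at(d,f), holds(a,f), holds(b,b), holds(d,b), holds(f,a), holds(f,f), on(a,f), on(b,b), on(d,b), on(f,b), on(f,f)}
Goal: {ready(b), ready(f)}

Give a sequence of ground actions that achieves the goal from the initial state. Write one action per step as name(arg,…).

1. free(f,a)  →  {above(f), at(d,f), holds(a,a), holds(b,b), holds(d,b), holds(f,a), on(a,f), on(b,b), on(d,b), on(f,b), on(f,f)}
2. free(b,d)  →  {above(b), above(f), at(d,f), holds(a,a), holds(d,d), holds(f,a), on(a,f), on(b,b), on(d,b), on(f,b), on(f,f)}
3. bind(f)  →  {above(b), above(f), at(d,f), holds(a,a), holds(d,d), holds(f,a), on(a,f), on(b,b), on(d,b), on(f,b), ready(f)}
4. bind(b)  →  {above(b), above(f), at(d,f), holds(a,a), holds(d,d), holds(f,a), on(a,f), on(d,b), on(f,b), ready(b), ready(f)}

free(f,a); free(b,d); bind(f); bind(b)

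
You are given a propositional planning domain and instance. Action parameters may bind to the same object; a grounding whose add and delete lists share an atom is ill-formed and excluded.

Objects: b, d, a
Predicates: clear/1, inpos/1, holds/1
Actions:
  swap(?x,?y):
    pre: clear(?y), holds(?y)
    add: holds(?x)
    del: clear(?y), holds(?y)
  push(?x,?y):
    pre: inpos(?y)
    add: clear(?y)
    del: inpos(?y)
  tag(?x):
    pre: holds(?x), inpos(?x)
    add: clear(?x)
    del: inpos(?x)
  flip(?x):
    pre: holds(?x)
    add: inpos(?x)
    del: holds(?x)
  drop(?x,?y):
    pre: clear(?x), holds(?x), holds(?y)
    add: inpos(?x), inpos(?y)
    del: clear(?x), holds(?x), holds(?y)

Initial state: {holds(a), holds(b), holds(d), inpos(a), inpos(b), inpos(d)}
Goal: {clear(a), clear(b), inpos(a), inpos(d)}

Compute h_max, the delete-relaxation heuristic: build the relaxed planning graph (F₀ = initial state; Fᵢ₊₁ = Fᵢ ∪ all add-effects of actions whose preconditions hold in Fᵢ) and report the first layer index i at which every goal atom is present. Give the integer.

F0 = init (6 atoms)
F1 = F0 ∪ {clear(a), clear(b), clear(d)}  (9 atoms)
goal ⊆ F1  ⇒  h_max = 1

1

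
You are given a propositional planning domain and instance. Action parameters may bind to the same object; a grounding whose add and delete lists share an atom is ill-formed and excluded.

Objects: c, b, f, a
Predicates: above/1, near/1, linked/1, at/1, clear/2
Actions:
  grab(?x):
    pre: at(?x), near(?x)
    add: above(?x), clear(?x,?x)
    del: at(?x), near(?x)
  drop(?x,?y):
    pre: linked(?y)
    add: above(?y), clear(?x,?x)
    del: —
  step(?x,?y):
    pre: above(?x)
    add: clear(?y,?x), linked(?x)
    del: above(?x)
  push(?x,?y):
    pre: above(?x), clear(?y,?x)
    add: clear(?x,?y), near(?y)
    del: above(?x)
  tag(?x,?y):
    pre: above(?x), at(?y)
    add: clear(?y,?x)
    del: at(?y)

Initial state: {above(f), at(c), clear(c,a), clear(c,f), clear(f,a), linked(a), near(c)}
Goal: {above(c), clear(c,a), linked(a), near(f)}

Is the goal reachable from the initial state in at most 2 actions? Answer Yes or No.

No

1. grab(c)  →  {above(c), above(f), clear(c,a), clear(c,c), clear(c,f), clear(f,a), linked(a)}
2. drop(c,a)  →  {above(a), above(c), above(f), clear(c,a), clear(c,c), clear(c,f), clear(f,a), linked(a)}
3. push(a,f)  →  {above(c), above(f), clear(a,f), clear(c,a), clear(c,c), clear(c,f), clear(f,a), linked(a), near(f)}
optimal plan length = 3; 3 > 2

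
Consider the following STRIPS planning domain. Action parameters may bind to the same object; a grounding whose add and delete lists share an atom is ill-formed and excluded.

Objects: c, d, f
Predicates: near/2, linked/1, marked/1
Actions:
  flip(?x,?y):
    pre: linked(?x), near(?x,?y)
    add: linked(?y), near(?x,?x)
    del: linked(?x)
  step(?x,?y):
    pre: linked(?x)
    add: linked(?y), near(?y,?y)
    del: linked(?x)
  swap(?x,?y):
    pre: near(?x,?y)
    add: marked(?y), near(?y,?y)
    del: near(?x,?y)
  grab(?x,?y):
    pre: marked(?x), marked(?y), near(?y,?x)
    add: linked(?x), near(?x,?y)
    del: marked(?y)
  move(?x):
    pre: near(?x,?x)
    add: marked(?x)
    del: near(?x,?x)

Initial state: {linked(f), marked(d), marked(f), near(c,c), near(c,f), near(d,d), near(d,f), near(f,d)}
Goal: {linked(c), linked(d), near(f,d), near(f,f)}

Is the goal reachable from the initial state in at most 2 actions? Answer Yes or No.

1. flip(f,d)  →  {linked(d), marked(d), marked(f), near(c,c), near(c,f), near(d,d), near(d,f), near(f,d), near(f,f)}
2. step(d,c)  →  {linked(c), marked(d), marked(f), near(c,c), near(c,f), near(d,d), near(d,f), near(f,d), near(f,f)}
3. grab(d,d)  →  {linked(c), linked(d), marked(f), near(c,c), near(c,f), near(d,d), near(d,f), near(f,d), near(f,f)}
optimal plan length = 3; 3 > 2

No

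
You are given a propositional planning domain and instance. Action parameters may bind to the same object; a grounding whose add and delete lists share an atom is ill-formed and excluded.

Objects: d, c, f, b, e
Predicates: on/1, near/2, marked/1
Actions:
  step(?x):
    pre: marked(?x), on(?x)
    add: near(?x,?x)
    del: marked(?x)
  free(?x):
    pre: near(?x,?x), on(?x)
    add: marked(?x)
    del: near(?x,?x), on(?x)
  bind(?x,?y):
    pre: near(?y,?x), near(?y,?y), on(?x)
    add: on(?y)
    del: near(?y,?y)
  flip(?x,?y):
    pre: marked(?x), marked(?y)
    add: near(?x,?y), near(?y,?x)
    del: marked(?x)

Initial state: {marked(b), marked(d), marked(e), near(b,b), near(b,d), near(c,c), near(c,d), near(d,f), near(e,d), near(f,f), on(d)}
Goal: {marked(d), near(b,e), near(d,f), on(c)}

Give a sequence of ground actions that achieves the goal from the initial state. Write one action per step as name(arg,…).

1. bind(d,c)  →  {marked(b), marked(d), marked(e), near(b,b), near(b,d), near(c,d), near(d,f), near(e,d), near(f,f), on(c), on(d)}
2. flip(b,e)  →  {marked(d), marked(e), near(b,b), near(b,d), near(b,e), near(c,d), near(d,f), near(e,b), near(e,d), near(f,f), on(c), on(d)}

bind(d,c); flip(b,e)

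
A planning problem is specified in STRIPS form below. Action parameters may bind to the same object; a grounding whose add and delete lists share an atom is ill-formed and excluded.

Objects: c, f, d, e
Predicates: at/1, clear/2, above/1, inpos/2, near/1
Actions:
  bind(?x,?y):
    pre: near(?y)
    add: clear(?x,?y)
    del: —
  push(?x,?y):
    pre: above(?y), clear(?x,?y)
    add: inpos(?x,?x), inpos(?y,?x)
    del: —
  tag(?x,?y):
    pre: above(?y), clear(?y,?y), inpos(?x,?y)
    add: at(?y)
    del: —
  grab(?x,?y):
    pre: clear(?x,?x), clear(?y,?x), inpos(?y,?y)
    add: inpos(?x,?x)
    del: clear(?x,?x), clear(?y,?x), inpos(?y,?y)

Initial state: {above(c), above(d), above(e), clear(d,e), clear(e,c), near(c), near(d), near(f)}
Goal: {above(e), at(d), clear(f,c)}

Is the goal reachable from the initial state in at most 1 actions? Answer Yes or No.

No

1. bind(f,c)  →  {above(c), above(d), above(e), clear(d,e), clear(e,c), clear(f,c), near(c), near(d), near(f)}
2. bind(d,d)  →  {above(c), above(d), above(e), clear(d,d), clear(d,e), clear(e,c), clear(f,c), near(c), near(d), near(f)}
3. push(d,d)  →  {above(c), above(d), above(e), clear(d,d), clear(d,e), clear(e,c), clear(f,c), inpos(d,d), near(c), near(d), near(f)}
4. tag(d,d)  →  {above(c), above(d), above(e), at(d), clear(d,d), clear(d,e), clear(e,c), clear(f,c), inpos(d,d), near(c), near(d), near(f)}
optimal plan length = 4; 4 > 1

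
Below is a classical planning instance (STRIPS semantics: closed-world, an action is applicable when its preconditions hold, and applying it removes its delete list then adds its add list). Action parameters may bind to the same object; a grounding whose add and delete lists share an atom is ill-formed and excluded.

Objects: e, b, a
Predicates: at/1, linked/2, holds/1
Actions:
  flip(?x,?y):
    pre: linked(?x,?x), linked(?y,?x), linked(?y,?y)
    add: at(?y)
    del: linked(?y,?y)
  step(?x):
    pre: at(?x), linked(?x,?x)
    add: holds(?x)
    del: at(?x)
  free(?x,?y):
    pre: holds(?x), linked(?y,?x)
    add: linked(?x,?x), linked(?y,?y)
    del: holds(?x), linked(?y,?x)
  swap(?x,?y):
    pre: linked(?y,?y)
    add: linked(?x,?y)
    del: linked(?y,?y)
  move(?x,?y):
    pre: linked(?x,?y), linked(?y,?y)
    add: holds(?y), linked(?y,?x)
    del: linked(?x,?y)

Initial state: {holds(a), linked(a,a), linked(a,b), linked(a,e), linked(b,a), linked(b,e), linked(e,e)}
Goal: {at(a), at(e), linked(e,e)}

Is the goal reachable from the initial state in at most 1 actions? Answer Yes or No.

1. flip(e,e)  →  {at(e), holds(a), linked(a,a), linked(a,b), linked(a,e), linked(b,a), linked(b,e)}
2. swap(e,a)  →  {at(e), holds(a), linked(a,b), linked(a,e), linked(b,a), linked(b,e), linked(e,a)}
3. free(a,e)  →  {at(e), linked(a,a), linked(a,b), linked(a,e), linked(b,a), linked(b,e), linked(e,e)}
4. flip(e,a)  →  {at(a), at(e), linked(a,b), linked(a,e), linked(b,a), linked(b,e), linked(e,e)}
optimal plan length = 4; 4 > 1

No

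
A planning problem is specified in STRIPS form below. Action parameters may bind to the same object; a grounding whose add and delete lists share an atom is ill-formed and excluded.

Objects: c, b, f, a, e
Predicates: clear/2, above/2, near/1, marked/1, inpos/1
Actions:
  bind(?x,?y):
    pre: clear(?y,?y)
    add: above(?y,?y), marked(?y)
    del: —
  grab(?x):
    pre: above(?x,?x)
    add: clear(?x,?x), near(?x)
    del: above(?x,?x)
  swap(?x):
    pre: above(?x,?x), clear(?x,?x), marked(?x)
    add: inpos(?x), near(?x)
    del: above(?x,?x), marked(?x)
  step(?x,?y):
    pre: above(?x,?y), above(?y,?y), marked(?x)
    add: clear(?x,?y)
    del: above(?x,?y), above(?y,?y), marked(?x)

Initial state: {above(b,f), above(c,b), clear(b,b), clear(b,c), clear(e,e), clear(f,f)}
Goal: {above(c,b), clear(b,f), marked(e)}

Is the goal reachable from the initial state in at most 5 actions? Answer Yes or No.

1. bind(c,b)  →  {above(b,b), above(b,f), above(c,b), clear(b,b), clear(b,c), clear(e,e), clear(f,f), marked(b)}
2. bind(c,f)  →  {above(b,b), above(b,f), above(c,b), above(f,f), clear(b,b), clear(b,c), clear(e,e), clear(f,f), marked(b), marked(f)}
3. bind(c,e)  →  {above(b,b), above(b,f), above(c,b), above(e,e), above(f,f), clear(b,b), clear(b,c), clear(e,e), clear(f,f), marked(b), marked(e), marked(f)}
4. step(b,f)  →  {above(b,b), above(c,b), above(e,e), clear(b,b), clear(b,c), clear(b,f), clear(e,e), clear(f,f), marked(e), marked(f)}
optimal plan length = 4; 4 ≤ 5

Yes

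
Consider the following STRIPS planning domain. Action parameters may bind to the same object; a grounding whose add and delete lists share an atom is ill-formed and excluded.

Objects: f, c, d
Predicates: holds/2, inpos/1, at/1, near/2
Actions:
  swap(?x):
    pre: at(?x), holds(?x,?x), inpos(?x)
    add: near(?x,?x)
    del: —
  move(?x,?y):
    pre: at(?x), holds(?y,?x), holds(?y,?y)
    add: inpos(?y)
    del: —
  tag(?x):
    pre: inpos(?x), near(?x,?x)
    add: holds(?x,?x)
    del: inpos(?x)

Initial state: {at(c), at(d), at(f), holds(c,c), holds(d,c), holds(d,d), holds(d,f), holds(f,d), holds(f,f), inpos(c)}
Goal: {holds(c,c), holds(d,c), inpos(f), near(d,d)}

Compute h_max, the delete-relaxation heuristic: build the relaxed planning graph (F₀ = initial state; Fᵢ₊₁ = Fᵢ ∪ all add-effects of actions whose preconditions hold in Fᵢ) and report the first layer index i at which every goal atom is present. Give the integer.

2

F0 = init (10 atoms)
F1 = F0 ∪ {inpos(d), inpos(f), near(c,c)}  (13 atoms)
F2 = F1 ∪ {near(d,d), near(f,f)}  (15 atoms)
goal ⊆ F2  ⇒  h_max = 2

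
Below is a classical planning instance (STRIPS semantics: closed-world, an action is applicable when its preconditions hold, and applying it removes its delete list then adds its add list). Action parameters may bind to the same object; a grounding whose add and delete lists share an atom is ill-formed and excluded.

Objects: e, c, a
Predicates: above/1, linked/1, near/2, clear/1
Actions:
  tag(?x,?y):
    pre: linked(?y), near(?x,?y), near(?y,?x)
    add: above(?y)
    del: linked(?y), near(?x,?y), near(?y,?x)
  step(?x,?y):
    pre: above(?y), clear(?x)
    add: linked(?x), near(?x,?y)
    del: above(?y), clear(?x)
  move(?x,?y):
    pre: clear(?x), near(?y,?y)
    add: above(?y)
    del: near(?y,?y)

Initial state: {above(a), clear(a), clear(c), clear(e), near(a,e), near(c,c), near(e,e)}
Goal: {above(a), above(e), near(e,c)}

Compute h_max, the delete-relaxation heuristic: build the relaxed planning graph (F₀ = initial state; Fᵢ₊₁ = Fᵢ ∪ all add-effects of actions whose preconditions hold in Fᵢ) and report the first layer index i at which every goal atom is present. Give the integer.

F0 = init (7 atoms)
F1 = F0 ∪ {above(c), above(e), linked(a), linked(c), linked(e), near(a,a), near(c,a), near(e,a)}  (15 atoms)
F2 = F1 ∪ {near(a,c), near(c,e), near(e,c)}  (18 atoms)
goal ⊆ F2  ⇒  h_max = 2

2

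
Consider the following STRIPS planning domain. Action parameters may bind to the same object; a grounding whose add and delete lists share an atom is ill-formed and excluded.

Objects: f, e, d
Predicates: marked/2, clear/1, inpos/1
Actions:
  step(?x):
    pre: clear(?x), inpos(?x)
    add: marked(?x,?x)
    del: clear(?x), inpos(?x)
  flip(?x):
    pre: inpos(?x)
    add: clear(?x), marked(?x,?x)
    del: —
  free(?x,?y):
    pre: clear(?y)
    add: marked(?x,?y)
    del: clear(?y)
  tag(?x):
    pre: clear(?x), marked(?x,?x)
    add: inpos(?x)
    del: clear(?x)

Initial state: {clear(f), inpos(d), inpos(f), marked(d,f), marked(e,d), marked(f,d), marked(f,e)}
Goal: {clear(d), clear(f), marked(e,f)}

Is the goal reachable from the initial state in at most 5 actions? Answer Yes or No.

1. flip(d)  →  {clear(d), clear(f), inpos(d), inpos(f), marked(d,d), marked(d,f), marked(e,d), marked(f,d), marked(f,e)}
2. free(e,f)  →  {clear(d), inpos(d), inpos(f), marked(d,d), marked(d,f), marked(e,d), marked(e,f), marked(f,d), marked(f,e)}
3. flip(f)  →  {clear(d), clear(f), inpos(d), inpos(f), marked(d,d), marked(d,f), marked(e,d), marked(e,f), marked(f,d), marked(f,e), marked(f,f)}
optimal plan length = 3; 3 ≤ 5

Yes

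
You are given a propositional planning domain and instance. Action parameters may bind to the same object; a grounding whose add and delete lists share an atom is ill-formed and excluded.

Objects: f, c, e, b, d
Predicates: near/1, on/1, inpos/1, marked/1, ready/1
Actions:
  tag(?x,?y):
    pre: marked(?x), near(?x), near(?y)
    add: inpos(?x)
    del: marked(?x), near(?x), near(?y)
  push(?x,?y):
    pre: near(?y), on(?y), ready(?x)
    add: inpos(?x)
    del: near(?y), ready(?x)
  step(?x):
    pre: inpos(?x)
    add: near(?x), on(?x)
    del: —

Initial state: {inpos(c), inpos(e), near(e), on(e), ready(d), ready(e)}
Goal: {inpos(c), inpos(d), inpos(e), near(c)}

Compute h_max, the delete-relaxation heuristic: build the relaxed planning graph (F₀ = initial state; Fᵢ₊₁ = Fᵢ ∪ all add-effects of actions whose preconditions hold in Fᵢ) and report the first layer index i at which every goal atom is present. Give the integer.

1

F0 = init (6 atoms)
F1 = F0 ∪ {inpos(d), near(c), on(c)}  (9 atoms)
goal ⊆ F1  ⇒  h_max = 1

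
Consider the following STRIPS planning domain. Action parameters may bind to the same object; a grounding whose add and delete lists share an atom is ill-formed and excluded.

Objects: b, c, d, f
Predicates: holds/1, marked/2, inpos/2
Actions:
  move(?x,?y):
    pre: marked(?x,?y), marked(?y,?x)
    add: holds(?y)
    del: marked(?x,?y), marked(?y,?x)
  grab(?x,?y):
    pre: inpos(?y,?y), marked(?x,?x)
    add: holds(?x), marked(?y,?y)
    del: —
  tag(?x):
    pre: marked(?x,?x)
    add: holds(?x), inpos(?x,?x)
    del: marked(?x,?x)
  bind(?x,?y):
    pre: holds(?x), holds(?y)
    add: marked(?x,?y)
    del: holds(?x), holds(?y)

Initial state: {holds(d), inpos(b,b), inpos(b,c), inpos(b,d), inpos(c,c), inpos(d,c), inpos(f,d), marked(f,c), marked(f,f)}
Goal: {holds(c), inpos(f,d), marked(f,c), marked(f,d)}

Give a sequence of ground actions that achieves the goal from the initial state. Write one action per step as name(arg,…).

1. grab(f,c)  →  {holds(d), holds(f), inpos(b,b), inpos(b,c), inpos(b,d), inpos(c,c), inpos(d,c), inpos(f,d), marked(c,c), marked(f,c), marked(f,f)}
2. move(c,c)  →  {holds(c), holds(d), holds(f), inpos(b,b), inpos(b,c), inpos(b,d), inpos(c,c), inpos(d,c), inpos(f,d), marked(f,c), marked(f,f)}
3. bind(f,d)  →  {holds(c), inpos(b,b), inpos(b,c), inpos(b,d), inpos(c,c), inpos(d,c), inpos(f,d), marked(f,c), marked(f,d), marked(f,f)}

grab(f,c); move(c,c); bind(f,d)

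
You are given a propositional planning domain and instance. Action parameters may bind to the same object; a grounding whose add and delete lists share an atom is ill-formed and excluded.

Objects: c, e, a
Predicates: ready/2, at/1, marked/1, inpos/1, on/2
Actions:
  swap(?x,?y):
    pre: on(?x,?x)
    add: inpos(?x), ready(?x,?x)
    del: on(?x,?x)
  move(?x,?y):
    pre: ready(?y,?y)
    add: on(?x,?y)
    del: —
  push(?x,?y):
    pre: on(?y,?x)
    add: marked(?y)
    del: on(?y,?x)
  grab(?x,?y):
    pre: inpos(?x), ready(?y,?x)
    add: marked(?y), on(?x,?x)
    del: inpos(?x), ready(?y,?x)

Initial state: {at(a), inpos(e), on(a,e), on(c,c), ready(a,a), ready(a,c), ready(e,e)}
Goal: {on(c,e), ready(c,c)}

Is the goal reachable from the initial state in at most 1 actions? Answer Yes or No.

No

1. swap(c,c)  →  {at(a), inpos(c), inpos(e), on(a,e), ready(a,a), ready(a,c), ready(c,c), ready(e,e)}
2. move(c,e)  →  {at(a), inpos(c), inpos(e), on(a,e), on(c,e), ready(a,a), ready(a,c), ready(c,c), ready(e,e)}
optimal plan length = 2; 2 > 1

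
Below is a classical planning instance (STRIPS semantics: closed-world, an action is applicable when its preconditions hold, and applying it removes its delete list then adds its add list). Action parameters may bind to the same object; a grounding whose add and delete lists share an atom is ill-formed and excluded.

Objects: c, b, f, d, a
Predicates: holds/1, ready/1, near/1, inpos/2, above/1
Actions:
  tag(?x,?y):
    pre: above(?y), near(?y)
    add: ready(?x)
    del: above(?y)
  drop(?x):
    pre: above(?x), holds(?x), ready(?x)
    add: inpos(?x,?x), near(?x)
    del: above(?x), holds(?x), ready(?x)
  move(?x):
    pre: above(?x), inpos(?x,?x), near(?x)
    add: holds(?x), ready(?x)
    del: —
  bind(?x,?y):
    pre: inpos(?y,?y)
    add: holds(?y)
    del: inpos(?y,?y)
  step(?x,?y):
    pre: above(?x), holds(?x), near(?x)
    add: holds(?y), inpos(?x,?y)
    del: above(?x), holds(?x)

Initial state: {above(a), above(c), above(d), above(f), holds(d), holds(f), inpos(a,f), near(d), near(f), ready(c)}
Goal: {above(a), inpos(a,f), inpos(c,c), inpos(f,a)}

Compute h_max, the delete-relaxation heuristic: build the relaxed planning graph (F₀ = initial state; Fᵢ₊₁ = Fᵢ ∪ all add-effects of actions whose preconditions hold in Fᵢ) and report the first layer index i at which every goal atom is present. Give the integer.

F0 = init (10 atoms)
F1 = F0 ∪ {holds(a), holds(b), holds(c), inpos(d,a), inpos(d,b), inpos(d,c), inpos(d,f), inpos(f,a), inpos(f,b), inpos(f,c), inpos(f,d), ready(a), ready(b), ready(d), ready(f)}  (25 atoms)
F2 = F1 ∪ {inpos(a,a), inpos(c,c), inpos(d,d), inpos(f,f), near(a), near(c)}  (31 atoms)
goal ⊆ F2  ⇒  h_max = 2

2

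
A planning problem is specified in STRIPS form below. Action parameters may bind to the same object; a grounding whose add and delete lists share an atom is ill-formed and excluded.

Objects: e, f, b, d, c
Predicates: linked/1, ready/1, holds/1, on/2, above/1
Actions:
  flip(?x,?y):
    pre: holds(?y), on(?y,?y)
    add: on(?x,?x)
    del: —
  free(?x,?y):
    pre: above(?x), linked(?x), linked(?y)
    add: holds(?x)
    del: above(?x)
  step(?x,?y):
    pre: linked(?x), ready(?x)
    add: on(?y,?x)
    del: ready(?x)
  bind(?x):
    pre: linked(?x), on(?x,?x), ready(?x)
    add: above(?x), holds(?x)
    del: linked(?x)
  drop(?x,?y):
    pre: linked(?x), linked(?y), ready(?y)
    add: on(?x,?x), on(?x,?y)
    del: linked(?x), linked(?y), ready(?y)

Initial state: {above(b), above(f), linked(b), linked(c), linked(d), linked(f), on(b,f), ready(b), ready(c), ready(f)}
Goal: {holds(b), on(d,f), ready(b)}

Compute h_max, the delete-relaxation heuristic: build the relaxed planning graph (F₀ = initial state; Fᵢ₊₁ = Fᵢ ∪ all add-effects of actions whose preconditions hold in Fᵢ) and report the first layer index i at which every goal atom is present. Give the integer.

F0 = init (10 atoms)
F1 = F0 ∪ {holds(b), holds(f), on(b,b), on(b,c), on(c,b), on(c,c), on(c,f), on(d,b), on(d,c), on(d,d), on(d,f), on(e,b), on(e,c), on(e,f), on(f,b), on(f,c), on(f,f)}  (27 atoms)
goal ⊆ F1  ⇒  h_max = 1

1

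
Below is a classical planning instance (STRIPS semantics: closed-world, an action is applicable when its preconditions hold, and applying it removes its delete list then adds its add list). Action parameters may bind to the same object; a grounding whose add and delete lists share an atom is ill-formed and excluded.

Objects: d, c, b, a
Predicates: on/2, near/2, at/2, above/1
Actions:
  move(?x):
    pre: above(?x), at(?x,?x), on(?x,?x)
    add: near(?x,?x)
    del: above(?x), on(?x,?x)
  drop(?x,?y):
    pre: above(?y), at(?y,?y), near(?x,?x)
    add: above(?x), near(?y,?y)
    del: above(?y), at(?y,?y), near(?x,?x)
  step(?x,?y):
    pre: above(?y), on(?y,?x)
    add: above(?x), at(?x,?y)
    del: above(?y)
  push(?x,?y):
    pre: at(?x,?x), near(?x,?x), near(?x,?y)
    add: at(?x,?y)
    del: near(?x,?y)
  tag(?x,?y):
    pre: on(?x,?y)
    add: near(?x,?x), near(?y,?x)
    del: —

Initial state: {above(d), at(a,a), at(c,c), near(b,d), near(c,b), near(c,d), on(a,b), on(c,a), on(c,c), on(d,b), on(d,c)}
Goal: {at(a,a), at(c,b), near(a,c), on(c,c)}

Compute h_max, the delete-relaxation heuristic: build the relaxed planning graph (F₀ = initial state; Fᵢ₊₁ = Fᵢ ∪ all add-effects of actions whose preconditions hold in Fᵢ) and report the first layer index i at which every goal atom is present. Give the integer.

2

F0 = init (11 atoms)
F1 = F0 ∪ {above(b), above(c), at(b,d), at(c,d), near(a,a), near(a,c), near(b,a), near(c,c), near(d,d)}  (20 atoms)
F2 = F1 ∪ {above(a), at(a,c), at(c,b)}  (23 atoms)
goal ⊆ F2  ⇒  h_max = 2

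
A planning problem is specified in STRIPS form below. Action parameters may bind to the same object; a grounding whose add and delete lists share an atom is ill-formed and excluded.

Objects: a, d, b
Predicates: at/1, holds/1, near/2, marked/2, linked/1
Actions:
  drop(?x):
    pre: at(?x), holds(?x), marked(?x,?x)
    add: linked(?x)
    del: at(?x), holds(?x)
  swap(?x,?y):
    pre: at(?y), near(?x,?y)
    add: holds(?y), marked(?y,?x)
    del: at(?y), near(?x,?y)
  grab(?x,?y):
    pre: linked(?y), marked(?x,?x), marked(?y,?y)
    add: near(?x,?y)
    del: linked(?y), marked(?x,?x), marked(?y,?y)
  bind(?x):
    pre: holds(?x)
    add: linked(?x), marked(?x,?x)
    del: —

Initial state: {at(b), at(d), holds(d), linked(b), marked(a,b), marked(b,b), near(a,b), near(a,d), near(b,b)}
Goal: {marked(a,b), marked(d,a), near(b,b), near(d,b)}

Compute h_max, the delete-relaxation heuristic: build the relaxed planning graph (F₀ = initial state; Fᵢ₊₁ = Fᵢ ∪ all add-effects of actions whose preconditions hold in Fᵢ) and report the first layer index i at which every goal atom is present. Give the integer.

2

F0 = init (9 atoms)
F1 = F0 ∪ {holds(b), linked(d), marked(b,a), marked(d,a), marked(d,d)}  (14 atoms)
F2 = F1 ∪ {near(b,d), near(d,b), near(d,d)}  (17 atoms)
goal ⊆ F2  ⇒  h_max = 2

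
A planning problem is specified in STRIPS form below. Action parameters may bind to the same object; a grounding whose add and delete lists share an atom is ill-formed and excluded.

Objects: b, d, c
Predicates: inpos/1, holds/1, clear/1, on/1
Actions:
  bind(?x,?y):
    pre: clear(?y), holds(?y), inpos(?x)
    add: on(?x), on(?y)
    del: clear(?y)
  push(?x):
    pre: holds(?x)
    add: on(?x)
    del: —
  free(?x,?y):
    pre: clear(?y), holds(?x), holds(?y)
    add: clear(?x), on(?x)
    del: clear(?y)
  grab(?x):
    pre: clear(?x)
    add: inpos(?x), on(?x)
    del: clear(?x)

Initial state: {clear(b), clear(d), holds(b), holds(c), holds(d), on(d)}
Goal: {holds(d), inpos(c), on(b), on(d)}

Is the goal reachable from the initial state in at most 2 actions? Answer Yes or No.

1. push(b)  →  {clear(b), clear(d), holds(b), holds(c), holds(d), on(b), on(d)}
2. free(c,b)  →  {clear(c), clear(d), holds(b), holds(c), holds(d), on(b), on(c), on(d)}
3. grab(c)  →  {clear(d), holds(b), holds(c), holds(d), inpos(c), on(b), on(c), on(d)}
optimal plan length = 3; 3 > 2

No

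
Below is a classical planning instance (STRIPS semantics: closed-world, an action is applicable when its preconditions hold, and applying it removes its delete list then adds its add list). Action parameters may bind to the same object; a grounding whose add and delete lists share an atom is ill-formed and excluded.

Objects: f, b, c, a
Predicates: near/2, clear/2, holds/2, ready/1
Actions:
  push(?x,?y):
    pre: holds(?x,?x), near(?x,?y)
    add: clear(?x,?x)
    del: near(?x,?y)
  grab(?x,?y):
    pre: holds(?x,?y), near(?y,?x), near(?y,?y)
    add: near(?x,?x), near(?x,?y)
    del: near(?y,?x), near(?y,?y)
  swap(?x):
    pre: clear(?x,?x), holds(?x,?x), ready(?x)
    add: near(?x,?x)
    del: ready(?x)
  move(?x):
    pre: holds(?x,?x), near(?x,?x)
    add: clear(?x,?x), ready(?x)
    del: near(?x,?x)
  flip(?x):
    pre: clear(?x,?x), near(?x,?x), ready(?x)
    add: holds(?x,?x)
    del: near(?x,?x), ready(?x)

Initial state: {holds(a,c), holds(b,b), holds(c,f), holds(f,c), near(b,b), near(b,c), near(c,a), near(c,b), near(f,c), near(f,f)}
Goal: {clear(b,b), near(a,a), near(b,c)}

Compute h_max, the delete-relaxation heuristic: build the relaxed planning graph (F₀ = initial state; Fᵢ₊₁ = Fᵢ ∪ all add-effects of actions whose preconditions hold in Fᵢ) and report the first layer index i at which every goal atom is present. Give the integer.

2

F0 = init (10 atoms)
F1 = F0 ∪ {clear(b,b), near(c,c), near(c,f), ready(b)}  (14 atoms)
F2 = F1 ∪ {near(a,a), near(a,c)}  (16 atoms)
goal ⊆ F2  ⇒  h_max = 2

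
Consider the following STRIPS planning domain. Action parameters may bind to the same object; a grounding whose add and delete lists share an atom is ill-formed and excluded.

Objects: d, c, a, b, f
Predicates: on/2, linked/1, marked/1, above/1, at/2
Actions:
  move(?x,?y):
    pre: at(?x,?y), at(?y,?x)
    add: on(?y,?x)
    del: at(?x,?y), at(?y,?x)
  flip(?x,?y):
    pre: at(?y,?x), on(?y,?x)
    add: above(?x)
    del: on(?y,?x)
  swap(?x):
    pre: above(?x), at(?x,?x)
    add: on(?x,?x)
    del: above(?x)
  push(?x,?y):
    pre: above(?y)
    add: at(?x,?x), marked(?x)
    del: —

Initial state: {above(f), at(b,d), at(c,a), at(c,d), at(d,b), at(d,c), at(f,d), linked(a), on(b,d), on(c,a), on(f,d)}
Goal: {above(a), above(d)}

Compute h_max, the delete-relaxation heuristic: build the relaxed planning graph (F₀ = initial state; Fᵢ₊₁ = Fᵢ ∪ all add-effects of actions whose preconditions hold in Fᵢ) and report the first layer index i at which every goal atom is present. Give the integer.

1

F0 = init (11 atoms)
F1 = F0 ∪ {above(a), above(d), at(a,a), at(b,b), at(c,c), at(d,d), at(f,f), marked(a), marked(b), marked(c), marked(d), marked(f), on(c,d), on(d,b), on(d,c)}  (26 atoms)
goal ⊆ F1  ⇒  h_max = 1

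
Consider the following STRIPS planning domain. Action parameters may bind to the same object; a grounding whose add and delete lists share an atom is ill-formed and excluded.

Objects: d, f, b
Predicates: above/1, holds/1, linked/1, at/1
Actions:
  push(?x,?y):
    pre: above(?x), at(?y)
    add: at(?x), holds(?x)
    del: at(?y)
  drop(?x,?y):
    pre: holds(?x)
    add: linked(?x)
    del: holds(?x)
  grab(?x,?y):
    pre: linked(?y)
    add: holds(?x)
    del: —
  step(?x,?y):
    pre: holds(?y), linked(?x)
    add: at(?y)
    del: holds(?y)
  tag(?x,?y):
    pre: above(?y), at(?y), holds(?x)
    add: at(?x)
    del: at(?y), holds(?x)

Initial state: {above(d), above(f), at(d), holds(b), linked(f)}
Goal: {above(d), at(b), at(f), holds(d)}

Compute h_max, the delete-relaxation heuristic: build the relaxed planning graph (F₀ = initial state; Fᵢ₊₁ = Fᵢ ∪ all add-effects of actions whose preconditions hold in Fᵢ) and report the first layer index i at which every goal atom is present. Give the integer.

1

F0 = init (5 atoms)
F1 = F0 ∪ {at(b), at(f), holds(d), holds(f), linked(b)}  (10 atoms)
goal ⊆ F1  ⇒  h_max = 1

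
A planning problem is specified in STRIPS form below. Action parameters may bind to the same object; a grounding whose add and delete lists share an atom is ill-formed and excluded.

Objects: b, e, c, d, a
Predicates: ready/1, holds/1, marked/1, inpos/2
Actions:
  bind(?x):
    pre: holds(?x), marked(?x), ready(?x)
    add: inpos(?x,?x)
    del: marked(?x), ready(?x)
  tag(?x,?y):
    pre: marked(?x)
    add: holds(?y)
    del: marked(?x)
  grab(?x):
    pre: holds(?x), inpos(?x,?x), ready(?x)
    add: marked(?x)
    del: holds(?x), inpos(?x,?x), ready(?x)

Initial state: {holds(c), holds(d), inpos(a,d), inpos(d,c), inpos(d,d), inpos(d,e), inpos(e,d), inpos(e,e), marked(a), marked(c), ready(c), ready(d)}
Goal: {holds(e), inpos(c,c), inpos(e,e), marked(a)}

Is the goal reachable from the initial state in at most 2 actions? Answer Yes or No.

1. bind(c)  →  {holds(c), holds(d), inpos(a,d), inpos(c,c), inpos(d,c), inpos(d,d), inpos(d,e), inpos(e,d), inpos(e,e), marked(a), ready(d)}
2. grab(d)  →  {holds(c), inpos(a,d), inpos(c,c), inpos(d,c), inpos(d,e), inpos(e,d), inpos(e,e), marked(a), marked(d)}
3. tag(d,e)  →  {holds(c), holds(e), inpos(a,d), inpos(c,c), inpos(d,c), inpos(d,e), inpos(e,d), inpos(e,e), marked(a)}
optimal plan length = 3; 3 > 2

No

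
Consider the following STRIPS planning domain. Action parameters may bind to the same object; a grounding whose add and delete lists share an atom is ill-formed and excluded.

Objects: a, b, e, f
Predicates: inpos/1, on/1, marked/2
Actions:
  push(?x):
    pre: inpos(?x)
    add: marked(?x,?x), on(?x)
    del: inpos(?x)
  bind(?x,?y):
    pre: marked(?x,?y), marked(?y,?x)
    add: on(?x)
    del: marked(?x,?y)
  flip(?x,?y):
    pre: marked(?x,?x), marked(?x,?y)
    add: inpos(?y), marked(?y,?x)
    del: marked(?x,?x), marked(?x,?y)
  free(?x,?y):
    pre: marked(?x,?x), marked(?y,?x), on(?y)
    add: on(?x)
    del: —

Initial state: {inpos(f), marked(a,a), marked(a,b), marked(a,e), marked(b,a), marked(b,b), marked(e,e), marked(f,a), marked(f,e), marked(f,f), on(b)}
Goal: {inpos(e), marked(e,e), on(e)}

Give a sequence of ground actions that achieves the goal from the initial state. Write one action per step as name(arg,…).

push(f); flip(a,e); free(e,f)

1. push(f)  →  {marked(a,a), marked(a,b), marked(a,e), marked(b,a), marked(b,b), marked(e,e), marked(f,a), marked(f,e), marked(f,f), on(b), on(f)}
2. flip(a,e)  →  {inpos(e), marked(a,b), marked(b,a), marked(b,b), marked(e,a), marked(e,e), marked(f,a), marked(f,e), marked(f,f), on(b), on(f)}
3. free(e,f)  →  {inpos(e), marked(a,b), marked(b,a), marked(b,b), marked(e,a), marked(e,e), marked(f,a), marked(f,e), marked(f,f), on(b), on(e), on(f)}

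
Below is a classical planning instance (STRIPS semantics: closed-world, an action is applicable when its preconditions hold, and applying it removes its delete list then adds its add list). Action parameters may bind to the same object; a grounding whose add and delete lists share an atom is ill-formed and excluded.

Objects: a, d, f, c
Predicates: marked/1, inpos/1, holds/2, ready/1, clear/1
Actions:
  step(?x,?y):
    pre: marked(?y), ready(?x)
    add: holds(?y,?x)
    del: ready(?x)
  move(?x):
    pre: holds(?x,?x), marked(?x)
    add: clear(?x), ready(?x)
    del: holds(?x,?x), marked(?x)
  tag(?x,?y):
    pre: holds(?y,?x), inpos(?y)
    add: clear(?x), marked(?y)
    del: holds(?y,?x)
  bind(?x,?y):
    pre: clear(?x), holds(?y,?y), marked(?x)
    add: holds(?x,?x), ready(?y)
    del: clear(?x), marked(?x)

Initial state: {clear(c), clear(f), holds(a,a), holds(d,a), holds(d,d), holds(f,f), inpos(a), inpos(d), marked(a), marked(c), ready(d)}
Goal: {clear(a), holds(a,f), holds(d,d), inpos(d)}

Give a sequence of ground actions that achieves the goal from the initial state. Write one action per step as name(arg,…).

1. tag(a,a)  →  {clear(a), clear(c), clear(f), holds(d,a), holds(d,d), holds(f,f), inpos(a), inpos(d), marked(a), marked(c), ready(d)}
2. bind(c,f)  →  {clear(a), clear(f), holds(c,c), holds(d,a), holds(d,d), holds(f,f), inpos(a), inpos(d), marked(a), ready(d), ready(f)}
3. step(f,a)  →  {clear(a), clear(f), holds(a,f), holds(c,c), holds(d,a), holds(d,d), holds(f,f), inpos(a), inpos(d), marked(a), ready(d)}

tag(a,a); bind(c,f); step(f,a)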